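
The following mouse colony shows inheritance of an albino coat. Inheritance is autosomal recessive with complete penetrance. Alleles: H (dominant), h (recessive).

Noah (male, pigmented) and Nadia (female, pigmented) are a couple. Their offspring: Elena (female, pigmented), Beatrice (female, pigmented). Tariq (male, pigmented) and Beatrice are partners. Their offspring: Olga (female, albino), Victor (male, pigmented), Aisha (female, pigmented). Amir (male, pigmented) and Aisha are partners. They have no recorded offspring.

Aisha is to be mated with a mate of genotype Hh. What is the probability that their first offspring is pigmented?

Tariq is pigmented so carries H and passed h to Olga (hh), so Tariq is Hh.
Beatrice is pigmented so carries H and passed h to Olga (hh), so Beatrice is Hh.
Aisha is a pigmented offspring of Tariq (Hh) × Beatrice (Hh), whose cross gives 1/4 HH : 1/2 Hh : 1/4 hh; conditioning on being pigmented, Aisha is HH with probability 1/3, Hh with probability 2/3.
Summing over parental genotype combinations, P(offspring is pigmented) = 1/3·1 + 2/3·3/4 = 5/6.

5/6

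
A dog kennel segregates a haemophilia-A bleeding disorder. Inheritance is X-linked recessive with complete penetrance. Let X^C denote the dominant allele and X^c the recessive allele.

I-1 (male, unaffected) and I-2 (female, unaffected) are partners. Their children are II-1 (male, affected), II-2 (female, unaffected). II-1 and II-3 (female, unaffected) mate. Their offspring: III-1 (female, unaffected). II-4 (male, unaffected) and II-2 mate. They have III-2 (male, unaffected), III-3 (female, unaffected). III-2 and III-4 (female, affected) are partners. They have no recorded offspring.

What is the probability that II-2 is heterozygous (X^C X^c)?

1/3

I-1 is unaffected, so I-1 is X^C Y.
I-2 is unaffected so carries C and passed c to II-1 (X^c Y), so I-2 is X^C X^c.
Their cross gives offspring ratios 1/2 X^C X^C : 1/2 X^C X^c. Conditioning on II-2 being unaffected, P(X^C X^c) = 1/2 / 1 = 1/2 before taking II-2's own offspring into account.
II-4 is unaffected, so II-4 is X^C Y.
Now use II-2's offspring. Probability of each recorded status — unaffected son III-2: 1/2 if II-2 is X^C X^c, 1 if X^C X^C. (III-3: equally likely either way, so uninformative.)
Bayes: P(X^C X^c) = 1/2·1/2 / (1/2·1/2 + 1/2·1) = 1/3.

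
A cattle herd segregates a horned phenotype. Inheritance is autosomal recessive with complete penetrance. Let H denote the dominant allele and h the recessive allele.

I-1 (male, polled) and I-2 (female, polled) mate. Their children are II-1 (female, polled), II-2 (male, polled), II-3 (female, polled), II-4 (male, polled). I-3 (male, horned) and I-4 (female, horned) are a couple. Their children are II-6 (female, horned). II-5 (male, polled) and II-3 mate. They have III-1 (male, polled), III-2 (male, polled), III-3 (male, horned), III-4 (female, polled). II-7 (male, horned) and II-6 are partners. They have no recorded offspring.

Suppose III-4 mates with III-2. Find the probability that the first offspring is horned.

II-5 is polled so carries H and passed h to III-3 (hh), so II-5 is Hh.
II-3 is polled so carries H and passed h to III-3 (hh), so II-3 is Hh.
III-4 is a polled offspring of II-5 (Hh) × II-3 (Hh), whose cross gives 1/4 HH : 1/2 Hh : 1/4 hh; conditioning on being polled, III-4 is HH with probability 1/3, Hh with probability 2/3.
III-2 is a polled offspring of II-5 (Hh) × II-3 (Hh), whose cross gives 1/4 HH : 1/2 Hh : 1/4 hh; conditioning on being polled, III-2 is HH with probability 1/3, Hh with probability 2/3.
Summing over parental genotype combinations, P(offspring is horned) = 4/9·1/4 = 1/9.

1/9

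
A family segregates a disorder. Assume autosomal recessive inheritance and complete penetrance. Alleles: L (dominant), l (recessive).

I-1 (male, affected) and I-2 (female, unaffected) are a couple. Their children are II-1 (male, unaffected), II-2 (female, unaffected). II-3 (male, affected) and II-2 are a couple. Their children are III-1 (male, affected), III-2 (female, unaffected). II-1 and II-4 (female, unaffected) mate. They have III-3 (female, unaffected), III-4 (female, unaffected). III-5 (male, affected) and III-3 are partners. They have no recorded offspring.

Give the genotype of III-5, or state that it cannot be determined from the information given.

III-5 is affected, so III-5 is ll.

ll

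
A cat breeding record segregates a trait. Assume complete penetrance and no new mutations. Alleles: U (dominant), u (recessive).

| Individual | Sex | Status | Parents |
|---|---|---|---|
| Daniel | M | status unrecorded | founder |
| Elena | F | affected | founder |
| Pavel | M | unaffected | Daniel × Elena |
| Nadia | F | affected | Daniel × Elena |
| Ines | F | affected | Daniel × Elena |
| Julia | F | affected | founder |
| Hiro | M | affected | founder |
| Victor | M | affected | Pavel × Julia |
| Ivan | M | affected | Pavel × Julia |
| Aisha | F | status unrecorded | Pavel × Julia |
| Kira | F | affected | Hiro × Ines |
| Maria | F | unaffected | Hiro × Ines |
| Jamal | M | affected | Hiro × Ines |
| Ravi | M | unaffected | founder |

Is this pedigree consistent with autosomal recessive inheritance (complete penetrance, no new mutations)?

No

Under autosomal recessive, Maria (unaffected, female) cannot arise from Hiro (affected) × Ines (affected).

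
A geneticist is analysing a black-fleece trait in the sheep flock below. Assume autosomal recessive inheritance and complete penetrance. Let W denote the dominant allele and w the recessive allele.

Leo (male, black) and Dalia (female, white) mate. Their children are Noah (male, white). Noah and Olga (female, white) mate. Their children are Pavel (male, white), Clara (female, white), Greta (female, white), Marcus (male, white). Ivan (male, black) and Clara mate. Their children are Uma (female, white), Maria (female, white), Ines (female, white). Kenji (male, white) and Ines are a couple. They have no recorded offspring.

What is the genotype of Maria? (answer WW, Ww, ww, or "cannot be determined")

From phenotype alone, Maria is WW or Ww.
Maria is white so carries W and received w from Ivan (ww), so Maria is Ww.

Ww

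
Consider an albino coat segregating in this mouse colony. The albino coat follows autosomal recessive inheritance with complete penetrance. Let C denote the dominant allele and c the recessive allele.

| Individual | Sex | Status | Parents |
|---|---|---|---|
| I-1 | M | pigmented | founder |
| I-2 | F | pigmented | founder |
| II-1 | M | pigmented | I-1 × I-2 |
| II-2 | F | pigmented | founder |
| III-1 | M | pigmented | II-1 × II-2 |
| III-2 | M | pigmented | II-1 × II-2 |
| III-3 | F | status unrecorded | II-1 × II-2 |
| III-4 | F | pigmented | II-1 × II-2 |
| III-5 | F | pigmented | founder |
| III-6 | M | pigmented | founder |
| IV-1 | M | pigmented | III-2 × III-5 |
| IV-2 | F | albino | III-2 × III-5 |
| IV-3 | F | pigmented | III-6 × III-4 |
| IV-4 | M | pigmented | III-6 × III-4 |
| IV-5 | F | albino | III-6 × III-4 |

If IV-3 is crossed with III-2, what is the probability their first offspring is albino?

1/6

III-6 is pigmented so carries C and passed c to IV-5 (cc), so III-6 is Cc.
III-4 is pigmented so carries C and passed c to IV-5 (cc), so III-4 is Cc.
IV-3 is a pigmented offspring of III-6 (Cc) × III-4 (Cc), whose cross gives 1/4 CC : 1/2 Cc : 1/4 cc; conditioning on being pigmented, IV-3 is CC with probability 1/3, Cc with probability 2/3.
III-2 is pigmented so carries C and passed c to IV-2 (cc), so III-2 is Cc.
Summing over parental genotype combinations, P(offspring is albino) = 2/3·1/4 = 1/6.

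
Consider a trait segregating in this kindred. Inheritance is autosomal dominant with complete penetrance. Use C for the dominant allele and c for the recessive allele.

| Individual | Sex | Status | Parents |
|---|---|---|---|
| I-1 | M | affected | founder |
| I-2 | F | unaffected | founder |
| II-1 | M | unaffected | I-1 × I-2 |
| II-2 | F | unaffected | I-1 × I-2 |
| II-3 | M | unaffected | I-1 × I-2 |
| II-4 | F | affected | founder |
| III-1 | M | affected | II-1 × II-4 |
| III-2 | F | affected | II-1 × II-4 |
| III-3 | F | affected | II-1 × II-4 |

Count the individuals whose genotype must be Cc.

Obligate heterozygotes: I-1 is affected so carries C and passed c to II-1 (cc), so I-1 is Cc; III-1 is affected so carries C and received c from II-1 (cc), so III-1 is Cc; III-2 is affected so carries C and received c from II-1 (cc), so III-2 is Cc; III-3 is affected so carries C and received c from II-1 (cc), so III-3 is Cc.
Every other individual is either homozygous by phenotype or has at least one consistent homozygous assignment, so the count is 4.

4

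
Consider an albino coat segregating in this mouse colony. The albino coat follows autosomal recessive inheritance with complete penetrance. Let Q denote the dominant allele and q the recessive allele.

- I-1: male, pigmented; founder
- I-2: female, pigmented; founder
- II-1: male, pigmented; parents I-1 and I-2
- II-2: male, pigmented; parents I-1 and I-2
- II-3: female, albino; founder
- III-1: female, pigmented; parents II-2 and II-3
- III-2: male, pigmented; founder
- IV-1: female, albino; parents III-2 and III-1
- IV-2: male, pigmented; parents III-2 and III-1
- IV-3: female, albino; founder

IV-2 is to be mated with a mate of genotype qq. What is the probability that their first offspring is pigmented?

III-2 is pigmented so carries Q and passed q to IV-1 (qq), so III-2 is Qq.
III-1 is pigmented so carries Q and received q from II-3 (qq), so III-1 is Qq.
IV-2 is a pigmented offspring of III-2 (Qq) × III-1 (Qq), whose cross gives 1/4 QQ : 1/2 Qq : 1/4 qq; conditioning on being pigmented, IV-2 is QQ with probability 1/3, Qq with probability 2/3.
Summing over parental genotype combinations, P(offspring is pigmented) = 1/3·1 + 2/3·1/2 = 2/3.

2/3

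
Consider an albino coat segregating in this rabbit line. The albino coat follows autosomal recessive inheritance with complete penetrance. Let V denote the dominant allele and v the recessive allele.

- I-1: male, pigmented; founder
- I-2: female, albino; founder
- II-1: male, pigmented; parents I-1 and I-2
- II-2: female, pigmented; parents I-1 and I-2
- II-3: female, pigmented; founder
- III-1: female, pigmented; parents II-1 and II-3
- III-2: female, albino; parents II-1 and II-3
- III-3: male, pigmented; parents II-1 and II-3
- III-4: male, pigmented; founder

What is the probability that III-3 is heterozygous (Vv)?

II-1 is pigmented so carries V and received v from I-2 (vv), so II-1 is Vv.
II-3 is pigmented so carries V and passed v to III-2 (vv), so II-3 is Vv.
Their cross gives offspring ratios 1/4 VV : 1/2 Vv : 1/4 vv. Conditioning on III-3 being pigmented, P(Vv) = 1/2 / 3/4 = 2/3.

2/3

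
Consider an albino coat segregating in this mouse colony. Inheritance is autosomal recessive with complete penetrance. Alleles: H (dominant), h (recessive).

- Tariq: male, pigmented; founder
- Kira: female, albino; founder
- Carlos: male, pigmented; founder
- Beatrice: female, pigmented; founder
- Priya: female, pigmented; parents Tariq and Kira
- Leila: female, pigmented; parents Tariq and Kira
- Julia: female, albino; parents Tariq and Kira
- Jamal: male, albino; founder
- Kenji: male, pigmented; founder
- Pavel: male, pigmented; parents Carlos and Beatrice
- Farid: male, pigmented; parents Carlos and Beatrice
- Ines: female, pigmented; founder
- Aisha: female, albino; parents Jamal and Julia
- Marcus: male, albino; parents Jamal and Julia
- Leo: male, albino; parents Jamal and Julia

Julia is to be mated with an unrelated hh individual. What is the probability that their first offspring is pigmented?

Julia is albino, so Julia is hh.
The cross gives 1 hh, so P(offspring is pigmented) = 0.

0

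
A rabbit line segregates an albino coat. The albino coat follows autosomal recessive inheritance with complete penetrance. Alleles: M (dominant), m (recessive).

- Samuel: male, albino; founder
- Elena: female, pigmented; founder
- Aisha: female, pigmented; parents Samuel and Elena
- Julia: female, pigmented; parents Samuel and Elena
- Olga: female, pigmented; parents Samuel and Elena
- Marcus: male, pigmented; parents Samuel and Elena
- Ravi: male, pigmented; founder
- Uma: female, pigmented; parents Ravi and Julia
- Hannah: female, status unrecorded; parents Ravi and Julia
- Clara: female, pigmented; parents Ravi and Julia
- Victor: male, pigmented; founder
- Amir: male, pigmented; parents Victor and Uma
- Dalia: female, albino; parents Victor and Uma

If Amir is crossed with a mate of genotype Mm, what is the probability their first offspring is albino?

Victor is pigmented so carries M and passed m to Dalia (mm), so Victor is Mm.
Uma is pigmented so carries M and passed m to Dalia (mm), so Uma is Mm.
Amir is a pigmented offspring of Victor (Mm) × Uma (Mm), whose cross gives 1/4 MM : 1/2 Mm : 1/4 mm; conditioning on being pigmented, Amir is MM with probability 1/3, Mm with probability 2/3.
Summing over parental genotype combinations, P(offspring is albino) = 2/3·1/4 = 1/6.

1/6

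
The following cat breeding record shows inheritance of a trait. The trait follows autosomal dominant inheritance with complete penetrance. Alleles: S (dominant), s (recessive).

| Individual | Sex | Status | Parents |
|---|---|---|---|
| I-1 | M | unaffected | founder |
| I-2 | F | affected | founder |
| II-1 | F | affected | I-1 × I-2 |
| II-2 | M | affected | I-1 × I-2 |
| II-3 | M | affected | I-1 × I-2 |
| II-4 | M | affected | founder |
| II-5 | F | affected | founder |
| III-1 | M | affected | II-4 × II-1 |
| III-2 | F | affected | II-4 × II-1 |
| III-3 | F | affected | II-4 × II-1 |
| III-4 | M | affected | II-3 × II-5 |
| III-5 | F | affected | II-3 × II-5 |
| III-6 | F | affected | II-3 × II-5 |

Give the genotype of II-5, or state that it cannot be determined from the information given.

cannot be determined

II-5's phenotype allows SS or Ss, and no parent or child forces a single allele at both positions; consistent genotype assignments exist with II-5 as SS or Ss.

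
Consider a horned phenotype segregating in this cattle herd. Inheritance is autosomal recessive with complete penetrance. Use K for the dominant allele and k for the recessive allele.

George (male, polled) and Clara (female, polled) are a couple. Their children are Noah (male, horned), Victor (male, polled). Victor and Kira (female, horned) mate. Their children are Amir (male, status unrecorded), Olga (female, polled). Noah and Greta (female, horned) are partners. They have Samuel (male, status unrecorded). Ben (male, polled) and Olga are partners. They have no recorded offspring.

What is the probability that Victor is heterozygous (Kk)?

George is polled so carries K and passed k to Noah (kk), so George is Kk.
Clara is polled so carries K and passed k to Noah (kk), so Clara is Kk.
Their cross gives offspring ratios 1/4 KK : 1/2 Kk : 1/4 kk. Conditioning on Victor being polled, P(Kk) = 1/2 / 3/4 = 2/3 before taking Victor's own offspring into account.
Kira is horned, so Kira is kk.
Now use Victor's offspring. Probability of each recorded status — polled daughter Olga: 1/2 if Victor is Kk, 1 if KK. (Amir: equally likely either way, so uninformative.)
Bayes: P(Kk) = 2/3·1/2 / (2/3·1/2 + 1/3·1) = 1/2.

1/2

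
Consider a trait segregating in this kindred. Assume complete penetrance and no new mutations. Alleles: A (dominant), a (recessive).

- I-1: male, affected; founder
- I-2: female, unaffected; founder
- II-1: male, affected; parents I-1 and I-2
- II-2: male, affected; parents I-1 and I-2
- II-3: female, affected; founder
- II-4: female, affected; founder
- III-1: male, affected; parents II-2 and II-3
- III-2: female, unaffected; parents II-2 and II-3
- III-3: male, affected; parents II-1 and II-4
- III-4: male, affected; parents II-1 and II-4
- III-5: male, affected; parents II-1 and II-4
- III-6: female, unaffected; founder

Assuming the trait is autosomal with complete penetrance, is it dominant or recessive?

II-2 and II-3 are both affected yet have an unaffected child III-2. Under a recessive model two affected parents are homozygous and every child would be affected, so the trait cannot be recessive.

dominant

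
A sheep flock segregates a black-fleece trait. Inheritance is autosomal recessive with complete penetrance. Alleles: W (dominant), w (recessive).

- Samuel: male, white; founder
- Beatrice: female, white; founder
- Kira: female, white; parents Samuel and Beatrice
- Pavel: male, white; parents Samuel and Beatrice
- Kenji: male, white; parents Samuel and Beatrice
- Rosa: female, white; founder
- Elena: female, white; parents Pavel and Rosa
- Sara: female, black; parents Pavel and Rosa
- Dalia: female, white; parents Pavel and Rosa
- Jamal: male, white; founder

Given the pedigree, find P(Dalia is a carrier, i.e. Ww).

Pavel is white so carries W and passed w to Sara (ww), so Pavel is Ww.
Rosa is white so carries W and passed w to Sara (ww), so Rosa is Ww.
Their cross gives offspring ratios 1/4 WW : 1/2 Ww : 1/4 ww. Conditioning on Dalia being white, P(Ww) = 1/2 / 3/4 = 2/3.

2/3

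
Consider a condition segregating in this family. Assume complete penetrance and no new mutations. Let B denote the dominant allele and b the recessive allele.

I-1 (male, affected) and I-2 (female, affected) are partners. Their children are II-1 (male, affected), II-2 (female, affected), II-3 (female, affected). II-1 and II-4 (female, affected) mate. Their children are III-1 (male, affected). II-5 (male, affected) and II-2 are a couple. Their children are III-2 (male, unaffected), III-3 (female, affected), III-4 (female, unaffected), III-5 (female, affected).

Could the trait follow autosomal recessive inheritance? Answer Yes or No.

No

Under autosomal recessive, III-2 (unaffected, male) cannot arise from II-5 (affected) × II-2 (affected).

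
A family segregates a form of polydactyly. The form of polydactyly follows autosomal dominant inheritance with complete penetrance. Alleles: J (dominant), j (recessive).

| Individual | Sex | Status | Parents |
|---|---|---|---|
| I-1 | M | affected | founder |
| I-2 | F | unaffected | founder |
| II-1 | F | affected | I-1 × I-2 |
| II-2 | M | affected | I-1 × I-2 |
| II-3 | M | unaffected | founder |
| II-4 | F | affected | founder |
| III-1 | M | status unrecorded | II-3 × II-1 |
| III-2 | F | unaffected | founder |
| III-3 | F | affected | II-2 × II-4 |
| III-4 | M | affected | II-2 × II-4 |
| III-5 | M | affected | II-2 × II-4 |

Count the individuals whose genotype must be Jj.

2

Obligate heterozygotes: II-1 is affected so carries J and received j from I-2 (jj), so II-1 is Jj; II-2 is affected so carries J and received j from I-2 (jj), so II-2 is Jj.
Every other individual is either homozygous by phenotype or has at least one consistent homozygous assignment, so the count is 2.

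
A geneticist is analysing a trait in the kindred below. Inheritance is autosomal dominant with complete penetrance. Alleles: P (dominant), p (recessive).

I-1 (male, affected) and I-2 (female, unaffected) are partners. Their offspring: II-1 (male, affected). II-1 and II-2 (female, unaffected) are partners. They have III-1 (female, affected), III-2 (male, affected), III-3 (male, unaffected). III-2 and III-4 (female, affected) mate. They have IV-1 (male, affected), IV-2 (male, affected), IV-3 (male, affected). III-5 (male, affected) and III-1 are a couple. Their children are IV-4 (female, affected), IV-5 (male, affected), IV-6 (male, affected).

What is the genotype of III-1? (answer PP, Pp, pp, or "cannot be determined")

Pp

From phenotype alone, III-1 is PP or Pp.
III-1 is affected so carries P and received p from II-2 (pp), so III-1 is Pp.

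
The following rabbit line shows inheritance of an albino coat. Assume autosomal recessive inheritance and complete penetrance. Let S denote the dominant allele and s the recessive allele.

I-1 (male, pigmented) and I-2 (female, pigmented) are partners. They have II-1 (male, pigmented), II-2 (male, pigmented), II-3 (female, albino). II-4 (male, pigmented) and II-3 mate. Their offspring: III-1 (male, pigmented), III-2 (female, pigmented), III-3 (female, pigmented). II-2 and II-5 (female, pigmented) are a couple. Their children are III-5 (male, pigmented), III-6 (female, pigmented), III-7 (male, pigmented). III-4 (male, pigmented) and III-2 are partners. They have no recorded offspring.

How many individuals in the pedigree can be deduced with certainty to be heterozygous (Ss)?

5

Obligate heterozygotes: I-1 is pigmented so carries S and passed s to II-3 (ss), so I-1 is Ss; I-2 is pigmented so carries S and passed s to II-3 (ss), so I-2 is Ss; III-1 is pigmented so carries S and received s from II-3 (ss), so III-1 is Ss; III-2 is pigmented so carries S and received s from II-3 (ss), so III-2 is Ss; III-3 is pigmented so carries S and received s from II-3 (ss), so III-3 is Ss.
Every other individual is either homozygous by phenotype or has at least one consistent homozygous assignment, so the count is 5.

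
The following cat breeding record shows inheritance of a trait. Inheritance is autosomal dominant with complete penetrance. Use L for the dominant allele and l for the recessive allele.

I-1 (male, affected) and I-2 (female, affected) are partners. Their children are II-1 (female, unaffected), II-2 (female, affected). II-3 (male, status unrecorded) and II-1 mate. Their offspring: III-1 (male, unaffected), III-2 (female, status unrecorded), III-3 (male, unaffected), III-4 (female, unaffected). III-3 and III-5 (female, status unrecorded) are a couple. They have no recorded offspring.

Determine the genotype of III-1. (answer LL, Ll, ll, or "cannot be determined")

III-1 is unaffected, so III-1 is ll.

ll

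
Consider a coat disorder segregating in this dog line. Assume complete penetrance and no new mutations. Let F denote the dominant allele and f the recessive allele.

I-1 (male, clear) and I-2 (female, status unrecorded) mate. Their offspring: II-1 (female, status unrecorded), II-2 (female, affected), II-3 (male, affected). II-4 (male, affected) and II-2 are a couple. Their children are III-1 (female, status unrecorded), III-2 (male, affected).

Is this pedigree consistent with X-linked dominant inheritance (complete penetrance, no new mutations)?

Yes

A consistent assignment under X-linked dominant exists: I-1 X^f Y, I-2 X^F X^F, II-1 X^F X^f, II-2 X^F X^f, II-3 X^F Y, II-4 X^F Y, III-1 X^F X^F, III-2 X^F Y.
In this assignment every recorded phenotype matches its genotype and every non-founder's genotype is obtainable from its parents' genotypes, so the pedigree is consistent.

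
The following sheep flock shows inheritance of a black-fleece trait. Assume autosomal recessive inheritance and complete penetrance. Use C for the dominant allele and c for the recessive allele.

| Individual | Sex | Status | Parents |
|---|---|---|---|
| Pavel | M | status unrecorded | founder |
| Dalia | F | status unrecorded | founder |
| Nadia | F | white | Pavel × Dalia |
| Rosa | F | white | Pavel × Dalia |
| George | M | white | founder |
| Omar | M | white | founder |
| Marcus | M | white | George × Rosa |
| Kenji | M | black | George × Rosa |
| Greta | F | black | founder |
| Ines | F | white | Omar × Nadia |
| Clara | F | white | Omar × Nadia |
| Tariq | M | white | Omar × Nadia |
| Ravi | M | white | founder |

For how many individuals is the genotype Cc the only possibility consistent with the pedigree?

2

Obligate heterozygotes: Rosa is white so carries C and passed c to Kenji (cc), so Rosa is Cc; George is white so carries C and passed c to Kenji (cc), so George is Cc.
Every other individual is either homozygous by phenotype or has at least one consistent homozygous assignment, so the count is 2.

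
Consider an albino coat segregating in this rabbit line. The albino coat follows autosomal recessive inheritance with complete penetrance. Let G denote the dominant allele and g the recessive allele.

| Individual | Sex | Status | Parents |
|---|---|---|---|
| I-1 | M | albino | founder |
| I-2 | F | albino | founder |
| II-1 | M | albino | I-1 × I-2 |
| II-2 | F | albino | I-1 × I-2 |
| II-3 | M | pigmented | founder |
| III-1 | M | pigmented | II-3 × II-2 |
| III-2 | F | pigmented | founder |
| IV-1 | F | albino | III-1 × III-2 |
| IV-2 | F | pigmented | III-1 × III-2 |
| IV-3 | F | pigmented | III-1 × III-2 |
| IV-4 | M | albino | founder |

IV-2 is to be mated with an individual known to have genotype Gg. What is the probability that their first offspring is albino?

III-1 is pigmented so carries G and received g from II-2 (gg), so III-1 is Gg.
III-2 is pigmented so carries G and passed g to IV-1 (gg), so III-2 is Gg.
IV-2 is a pigmented offspring of III-1 (Gg) × III-2 (Gg), whose cross gives 1/4 GG : 1/2 Gg : 1/4 gg; conditioning on being pigmented, IV-2 is GG with probability 1/3, Gg with probability 2/3.
Summing over parental genotype combinations, P(offspring is albino) = 2/3·1/4 = 1/6.

1/6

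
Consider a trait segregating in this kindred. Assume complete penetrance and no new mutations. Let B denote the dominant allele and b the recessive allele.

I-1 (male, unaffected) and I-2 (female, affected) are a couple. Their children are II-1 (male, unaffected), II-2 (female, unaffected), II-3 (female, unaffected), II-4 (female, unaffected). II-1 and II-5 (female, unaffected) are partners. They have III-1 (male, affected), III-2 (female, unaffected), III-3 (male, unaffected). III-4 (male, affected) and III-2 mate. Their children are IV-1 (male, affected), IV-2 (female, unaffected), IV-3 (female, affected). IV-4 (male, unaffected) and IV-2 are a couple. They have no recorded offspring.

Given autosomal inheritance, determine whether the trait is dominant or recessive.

II-1 and II-5 are both unaffected yet have an affected child III-1. Under dominance, an affected child requires at least one affected parent, so the trait cannot be dominant.

recessive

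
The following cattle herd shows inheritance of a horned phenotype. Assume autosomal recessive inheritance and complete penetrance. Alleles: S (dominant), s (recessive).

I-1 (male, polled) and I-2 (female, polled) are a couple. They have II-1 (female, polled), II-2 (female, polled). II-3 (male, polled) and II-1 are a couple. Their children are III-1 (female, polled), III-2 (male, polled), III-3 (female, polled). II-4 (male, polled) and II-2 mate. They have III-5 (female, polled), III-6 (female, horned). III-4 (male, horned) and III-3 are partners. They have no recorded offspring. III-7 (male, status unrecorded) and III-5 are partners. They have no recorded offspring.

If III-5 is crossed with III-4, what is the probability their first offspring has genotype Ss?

II-4 is polled so carries S and passed s to III-6 (ss), so II-4 is Ss.
II-2 is polled so carries S and passed s to III-6 (ss), so II-2 is Ss.
III-5 is a polled offspring of II-4 (Ss) × II-2 (Ss), whose cross gives 1/4 SS : 1/2 Ss : 1/4 ss; conditioning on being polled, III-5 is SS with probability 1/3, Ss with probability 2/3.
III-4 is horned, so III-4 is ss.
Summing over parental genotype combinations, P(offspring has genotype Ss) = 1/3·1 + 2/3·1/2 = 2/3.

2/3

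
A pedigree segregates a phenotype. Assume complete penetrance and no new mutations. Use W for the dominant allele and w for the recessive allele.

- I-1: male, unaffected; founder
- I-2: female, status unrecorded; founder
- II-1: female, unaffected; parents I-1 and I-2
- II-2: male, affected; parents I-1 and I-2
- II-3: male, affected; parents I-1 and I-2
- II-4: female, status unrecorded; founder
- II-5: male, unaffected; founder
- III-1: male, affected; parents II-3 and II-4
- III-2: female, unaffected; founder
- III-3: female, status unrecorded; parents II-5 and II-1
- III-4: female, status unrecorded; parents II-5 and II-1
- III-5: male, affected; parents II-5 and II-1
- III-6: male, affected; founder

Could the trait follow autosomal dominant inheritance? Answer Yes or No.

Under autosomal dominant, III-5 (affected, male) cannot arise from II-5 (unaffected) × II-1 (unaffected).

No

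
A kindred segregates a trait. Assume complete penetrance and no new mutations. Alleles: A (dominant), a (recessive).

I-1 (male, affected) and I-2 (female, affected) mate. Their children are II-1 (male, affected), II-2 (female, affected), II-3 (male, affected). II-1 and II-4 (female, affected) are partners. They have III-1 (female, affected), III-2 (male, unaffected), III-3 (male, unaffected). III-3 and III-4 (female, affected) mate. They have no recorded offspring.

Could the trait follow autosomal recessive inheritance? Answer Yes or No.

No

Under autosomal recessive, III-2 (unaffected, male) cannot arise from II-1 (affected) × II-4 (affected).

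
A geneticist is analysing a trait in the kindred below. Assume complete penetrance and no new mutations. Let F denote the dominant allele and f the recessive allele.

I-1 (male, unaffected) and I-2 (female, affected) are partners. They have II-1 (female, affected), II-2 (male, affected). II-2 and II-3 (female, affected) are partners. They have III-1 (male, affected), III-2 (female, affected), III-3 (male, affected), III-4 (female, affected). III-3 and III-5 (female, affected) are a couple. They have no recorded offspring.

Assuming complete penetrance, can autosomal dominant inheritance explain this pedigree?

A consistent assignment under autosomal dominant exists: I-1 ff, I-2 FF, II-1 Ff, II-2 Ff, II-3 FF, III-1 FF, III-2 FF, III-3 FF, III-4 FF, III-5 FF.
In this assignment every recorded phenotype matches its genotype and every non-founder's genotype is obtainable from its parents' genotypes, so the pedigree is consistent.

Yes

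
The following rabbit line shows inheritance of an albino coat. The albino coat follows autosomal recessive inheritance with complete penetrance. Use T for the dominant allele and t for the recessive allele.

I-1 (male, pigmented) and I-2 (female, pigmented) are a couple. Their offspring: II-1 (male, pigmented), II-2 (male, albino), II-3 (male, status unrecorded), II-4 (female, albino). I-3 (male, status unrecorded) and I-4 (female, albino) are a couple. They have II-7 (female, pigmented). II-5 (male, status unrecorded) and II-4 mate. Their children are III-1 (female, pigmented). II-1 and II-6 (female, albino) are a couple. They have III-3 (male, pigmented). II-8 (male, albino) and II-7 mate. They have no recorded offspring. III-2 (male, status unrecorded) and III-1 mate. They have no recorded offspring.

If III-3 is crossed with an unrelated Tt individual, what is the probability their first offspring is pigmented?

III-3 is pigmented so carries T and received t from II-6 (tt), so III-3 is Tt.
The cross gives 1/4 TT : 1/2 Tt : 1/4 tt, so P(offspring is pigmented) = 3/4.

3/4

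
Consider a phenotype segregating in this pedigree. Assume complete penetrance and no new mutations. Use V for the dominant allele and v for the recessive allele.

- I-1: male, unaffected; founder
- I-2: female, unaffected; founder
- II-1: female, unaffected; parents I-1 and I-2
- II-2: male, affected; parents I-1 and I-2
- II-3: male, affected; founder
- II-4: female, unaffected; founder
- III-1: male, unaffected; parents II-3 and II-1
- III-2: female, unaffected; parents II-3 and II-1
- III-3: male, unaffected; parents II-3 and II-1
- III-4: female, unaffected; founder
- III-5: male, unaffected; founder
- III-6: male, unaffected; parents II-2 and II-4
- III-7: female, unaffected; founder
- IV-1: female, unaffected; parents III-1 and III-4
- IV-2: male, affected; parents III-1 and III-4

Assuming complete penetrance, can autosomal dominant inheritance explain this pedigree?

No

Under autosomal dominant, II-2 (affected, male) cannot arise from I-1 (unaffected) × I-2 (unaffected).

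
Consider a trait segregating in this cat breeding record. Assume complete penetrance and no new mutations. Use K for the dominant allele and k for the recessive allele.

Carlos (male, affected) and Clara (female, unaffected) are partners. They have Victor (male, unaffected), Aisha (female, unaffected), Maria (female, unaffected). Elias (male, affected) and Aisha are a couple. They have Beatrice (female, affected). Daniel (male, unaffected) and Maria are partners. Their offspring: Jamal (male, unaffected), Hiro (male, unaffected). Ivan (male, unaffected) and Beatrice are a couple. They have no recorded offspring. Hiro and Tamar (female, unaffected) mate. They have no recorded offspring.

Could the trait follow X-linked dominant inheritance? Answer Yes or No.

No

Under X-linked dominant, Aisha (unaffected, female) cannot arise from Carlos (affected) × Clara (unaffected).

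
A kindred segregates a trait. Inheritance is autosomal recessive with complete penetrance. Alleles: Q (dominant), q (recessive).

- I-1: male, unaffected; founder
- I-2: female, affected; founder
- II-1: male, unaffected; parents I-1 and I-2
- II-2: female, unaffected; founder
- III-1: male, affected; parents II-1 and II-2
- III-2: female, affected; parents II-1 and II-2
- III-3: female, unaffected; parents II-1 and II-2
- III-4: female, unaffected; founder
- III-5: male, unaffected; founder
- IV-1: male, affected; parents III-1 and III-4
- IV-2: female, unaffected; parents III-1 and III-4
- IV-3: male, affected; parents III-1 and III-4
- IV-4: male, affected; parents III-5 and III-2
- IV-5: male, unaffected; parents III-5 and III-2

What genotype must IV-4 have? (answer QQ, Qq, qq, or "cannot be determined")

IV-4 is affected, so IV-4 is qq.

qq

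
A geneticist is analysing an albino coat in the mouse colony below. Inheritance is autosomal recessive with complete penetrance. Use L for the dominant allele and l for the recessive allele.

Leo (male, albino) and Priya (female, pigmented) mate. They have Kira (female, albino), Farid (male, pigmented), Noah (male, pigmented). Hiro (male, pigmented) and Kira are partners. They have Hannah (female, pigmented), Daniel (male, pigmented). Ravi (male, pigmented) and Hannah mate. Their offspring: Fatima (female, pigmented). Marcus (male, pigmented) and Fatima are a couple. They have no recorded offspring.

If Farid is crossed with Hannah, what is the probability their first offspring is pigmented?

Farid is pigmented so carries L and received l from Leo (ll), so Farid is Ll.
Hannah is pigmented so carries L and received l from Kira (ll), so Hannah is Ll.
The cross gives 1/4 LL : 1/2 Ll : 1/4 ll, so P(offspring is pigmented) = 3/4.

3/4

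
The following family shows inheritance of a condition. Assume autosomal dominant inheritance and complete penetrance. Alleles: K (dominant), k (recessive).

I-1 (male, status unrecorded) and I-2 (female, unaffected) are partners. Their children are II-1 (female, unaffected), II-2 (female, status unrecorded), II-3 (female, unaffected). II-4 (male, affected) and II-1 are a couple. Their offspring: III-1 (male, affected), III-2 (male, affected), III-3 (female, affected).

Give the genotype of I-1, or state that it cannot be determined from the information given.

cannot be determined

I-1's phenotype is unrecorded, and no parent or child forces a single allele at both positions; consistent genotype assignments exist with I-1 as Kk or kk.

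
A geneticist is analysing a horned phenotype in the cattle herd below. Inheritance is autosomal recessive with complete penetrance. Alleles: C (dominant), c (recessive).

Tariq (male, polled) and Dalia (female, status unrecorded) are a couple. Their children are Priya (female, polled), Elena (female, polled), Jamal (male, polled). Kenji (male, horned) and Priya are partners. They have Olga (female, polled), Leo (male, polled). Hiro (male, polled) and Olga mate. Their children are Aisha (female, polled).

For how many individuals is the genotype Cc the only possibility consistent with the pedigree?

Obligate heterozygotes: Olga is polled so carries C and received c from Kenji (cc), so Olga is Cc; Leo is polled so carries C and received c from Kenji (cc), so Leo is Cc.
Every other individual is either homozygous by phenotype or has at least one consistent homozygous assignment, so the count is 2.

2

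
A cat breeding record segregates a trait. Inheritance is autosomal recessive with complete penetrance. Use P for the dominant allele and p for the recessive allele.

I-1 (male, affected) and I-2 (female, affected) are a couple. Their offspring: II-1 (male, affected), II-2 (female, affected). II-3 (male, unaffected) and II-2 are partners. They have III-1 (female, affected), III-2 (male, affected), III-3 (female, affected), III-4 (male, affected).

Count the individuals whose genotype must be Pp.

Obligate heterozygotes: II-3 is unaffected so carries P and passed p to III-1 (pp), so II-3 is Pp.
Every other individual is either homozygous by phenotype or has at least one consistent homozygous assignment, so the count is 1.

1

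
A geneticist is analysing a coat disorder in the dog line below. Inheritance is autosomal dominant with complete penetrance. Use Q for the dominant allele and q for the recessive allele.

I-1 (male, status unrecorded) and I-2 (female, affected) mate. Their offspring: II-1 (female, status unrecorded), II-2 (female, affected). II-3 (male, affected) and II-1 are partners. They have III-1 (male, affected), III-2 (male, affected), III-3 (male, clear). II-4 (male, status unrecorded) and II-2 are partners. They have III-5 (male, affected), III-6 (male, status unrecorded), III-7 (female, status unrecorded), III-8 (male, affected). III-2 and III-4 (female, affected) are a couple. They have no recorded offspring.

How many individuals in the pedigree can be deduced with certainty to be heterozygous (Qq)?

1

Obligate heterozygotes: II-3 is affected so carries Q and passed q to III-3 (qq), so II-3 is Qq.
Every other individual is either homozygous by phenotype or has at least one consistent homozygous assignment, so the count is 1.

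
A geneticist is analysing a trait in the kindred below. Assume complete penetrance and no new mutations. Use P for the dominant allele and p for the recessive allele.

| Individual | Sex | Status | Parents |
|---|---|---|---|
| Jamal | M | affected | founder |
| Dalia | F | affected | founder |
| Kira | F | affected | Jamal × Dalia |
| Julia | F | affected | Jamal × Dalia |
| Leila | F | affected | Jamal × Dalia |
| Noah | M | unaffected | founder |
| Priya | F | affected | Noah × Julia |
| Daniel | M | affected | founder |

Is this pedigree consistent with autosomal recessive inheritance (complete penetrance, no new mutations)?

Yes

A consistent assignment under autosomal recessive exists: Jamal pp, Dalia pp, Kira pp, Julia pp, Leila pp, Noah Pp, Priya pp, Daniel pp.
In this assignment every recorded phenotype matches its genotype and every non-founder's genotype is obtainable from its parents' genotypes, so the pedigree is consistent.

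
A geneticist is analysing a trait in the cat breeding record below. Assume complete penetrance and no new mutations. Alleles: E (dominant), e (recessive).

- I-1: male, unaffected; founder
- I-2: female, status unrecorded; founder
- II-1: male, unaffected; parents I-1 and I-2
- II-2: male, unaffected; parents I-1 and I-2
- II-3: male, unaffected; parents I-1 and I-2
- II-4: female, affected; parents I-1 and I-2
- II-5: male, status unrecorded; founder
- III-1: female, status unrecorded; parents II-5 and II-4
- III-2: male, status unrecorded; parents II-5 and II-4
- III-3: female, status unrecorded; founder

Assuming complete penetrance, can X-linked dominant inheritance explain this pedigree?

A consistent assignment under X-linked dominant exists: I-1 X^e Y, I-2 X^E X^e, II-1 X^e Y, II-2 X^e Y, II-3 X^e Y, II-4 X^E X^e, II-5 X^E Y, III-1 X^E X^E, III-2 X^E Y, III-3 X^E X^E.
In this assignment every recorded phenotype matches its genotype and every non-founder's genotype is obtainable from its parents' genotypes, so the pedigree is consistent.

Yes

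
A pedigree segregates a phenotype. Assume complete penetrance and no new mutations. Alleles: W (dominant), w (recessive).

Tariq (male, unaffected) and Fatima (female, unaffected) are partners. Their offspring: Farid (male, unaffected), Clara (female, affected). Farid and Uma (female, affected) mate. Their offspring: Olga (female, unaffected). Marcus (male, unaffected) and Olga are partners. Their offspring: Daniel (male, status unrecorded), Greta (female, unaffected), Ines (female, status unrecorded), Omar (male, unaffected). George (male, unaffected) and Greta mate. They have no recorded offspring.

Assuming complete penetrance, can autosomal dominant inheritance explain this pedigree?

No

Under autosomal dominant, Clara (affected, female) cannot arise from Tariq (unaffected) × Fatima (unaffected).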